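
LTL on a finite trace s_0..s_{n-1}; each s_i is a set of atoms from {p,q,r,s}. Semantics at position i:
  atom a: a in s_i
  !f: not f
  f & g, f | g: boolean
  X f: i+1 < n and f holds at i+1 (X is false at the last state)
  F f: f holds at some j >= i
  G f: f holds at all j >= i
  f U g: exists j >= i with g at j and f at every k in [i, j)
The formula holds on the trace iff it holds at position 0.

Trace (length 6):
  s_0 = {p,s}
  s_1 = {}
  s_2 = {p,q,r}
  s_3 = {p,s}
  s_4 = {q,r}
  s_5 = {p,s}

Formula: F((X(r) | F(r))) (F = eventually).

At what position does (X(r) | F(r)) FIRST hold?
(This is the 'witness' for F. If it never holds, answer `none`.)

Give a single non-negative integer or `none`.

s_0={p,s}: (X(r) | F(r))=True X(r)=False r=False F(r)=True
s_1={}: (X(r) | F(r))=True X(r)=True r=False F(r)=True
s_2={p,q,r}: (X(r) | F(r))=True X(r)=False r=True F(r)=True
s_3={p,s}: (X(r) | F(r))=True X(r)=True r=False F(r)=True
s_4={q,r}: (X(r) | F(r))=True X(r)=False r=True F(r)=True
s_5={p,s}: (X(r) | F(r))=False X(r)=False r=False F(r)=False
F((X(r) | F(r))) holds; first witness at position 0.

Answer: 0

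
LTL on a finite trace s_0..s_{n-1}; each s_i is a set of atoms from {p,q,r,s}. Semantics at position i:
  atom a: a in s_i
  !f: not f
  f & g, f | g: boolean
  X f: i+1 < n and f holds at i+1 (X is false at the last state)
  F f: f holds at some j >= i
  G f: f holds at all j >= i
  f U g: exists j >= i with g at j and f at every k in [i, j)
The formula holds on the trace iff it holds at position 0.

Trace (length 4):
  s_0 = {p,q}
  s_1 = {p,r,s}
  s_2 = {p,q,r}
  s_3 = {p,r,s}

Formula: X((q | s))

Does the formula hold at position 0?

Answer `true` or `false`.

s_0={p,q}: X((q | s))=True (q | s)=True q=True s=False
s_1={p,r,s}: X((q | s))=True (q | s)=True q=False s=True
s_2={p,q,r}: X((q | s))=True (q | s)=True q=True s=False
s_3={p,r,s}: X((q | s))=False (q | s)=True q=False s=True

Answer: true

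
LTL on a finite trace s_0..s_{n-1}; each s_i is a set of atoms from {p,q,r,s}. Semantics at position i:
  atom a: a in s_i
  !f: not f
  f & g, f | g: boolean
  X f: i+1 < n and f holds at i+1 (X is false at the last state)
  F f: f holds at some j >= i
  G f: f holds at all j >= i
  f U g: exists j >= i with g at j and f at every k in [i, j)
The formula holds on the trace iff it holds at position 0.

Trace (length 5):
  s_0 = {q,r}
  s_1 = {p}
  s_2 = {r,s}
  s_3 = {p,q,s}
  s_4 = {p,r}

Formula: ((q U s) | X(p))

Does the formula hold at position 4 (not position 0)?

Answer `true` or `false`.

Answer: false

Derivation:
s_0={q,r}: ((q U s) | X(p))=True (q U s)=False q=True s=False X(p)=True p=False
s_1={p}: ((q U s) | X(p))=False (q U s)=False q=False s=False X(p)=False p=True
s_2={r,s}: ((q U s) | X(p))=True (q U s)=True q=False s=True X(p)=True p=False
s_3={p,q,s}: ((q U s) | X(p))=True (q U s)=True q=True s=True X(p)=True p=True
s_4={p,r}: ((q U s) | X(p))=False (q U s)=False q=False s=False X(p)=False p=True
Evaluating at position 4: result = False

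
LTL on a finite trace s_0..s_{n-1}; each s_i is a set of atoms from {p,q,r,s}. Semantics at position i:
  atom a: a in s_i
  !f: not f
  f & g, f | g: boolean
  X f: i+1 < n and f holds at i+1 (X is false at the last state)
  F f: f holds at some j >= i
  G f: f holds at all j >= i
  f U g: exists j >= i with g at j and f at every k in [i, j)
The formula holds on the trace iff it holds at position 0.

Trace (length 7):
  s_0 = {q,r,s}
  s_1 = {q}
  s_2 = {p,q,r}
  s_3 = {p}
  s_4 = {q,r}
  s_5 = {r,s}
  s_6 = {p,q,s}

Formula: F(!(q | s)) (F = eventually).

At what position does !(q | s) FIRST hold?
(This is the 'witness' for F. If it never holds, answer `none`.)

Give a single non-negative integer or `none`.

Answer: 3

Derivation:
s_0={q,r,s}: !(q | s)=False (q | s)=True q=True s=True
s_1={q}: !(q | s)=False (q | s)=True q=True s=False
s_2={p,q,r}: !(q | s)=False (q | s)=True q=True s=False
s_3={p}: !(q | s)=True (q | s)=False q=False s=False
s_4={q,r}: !(q | s)=False (q | s)=True q=True s=False
s_5={r,s}: !(q | s)=False (q | s)=True q=False s=True
s_6={p,q,s}: !(q | s)=False (q | s)=True q=True s=True
F(!(q | s)) holds; first witness at position 3.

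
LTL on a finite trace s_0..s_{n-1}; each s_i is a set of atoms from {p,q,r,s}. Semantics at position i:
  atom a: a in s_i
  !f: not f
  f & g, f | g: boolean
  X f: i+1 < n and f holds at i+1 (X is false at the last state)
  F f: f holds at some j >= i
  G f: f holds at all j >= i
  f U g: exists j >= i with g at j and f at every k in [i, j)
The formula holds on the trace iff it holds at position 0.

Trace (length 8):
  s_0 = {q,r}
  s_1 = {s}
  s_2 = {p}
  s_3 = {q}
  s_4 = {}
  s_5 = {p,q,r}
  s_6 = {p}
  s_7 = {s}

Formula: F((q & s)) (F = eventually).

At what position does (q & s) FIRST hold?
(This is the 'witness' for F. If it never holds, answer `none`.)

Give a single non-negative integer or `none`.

s_0={q,r}: (q & s)=False q=True s=False
s_1={s}: (q & s)=False q=False s=True
s_2={p}: (q & s)=False q=False s=False
s_3={q}: (q & s)=False q=True s=False
s_4={}: (q & s)=False q=False s=False
s_5={p,q,r}: (q & s)=False q=True s=False
s_6={p}: (q & s)=False q=False s=False
s_7={s}: (q & s)=False q=False s=True
F((q & s)) does not hold (no witness exists).

Answer: none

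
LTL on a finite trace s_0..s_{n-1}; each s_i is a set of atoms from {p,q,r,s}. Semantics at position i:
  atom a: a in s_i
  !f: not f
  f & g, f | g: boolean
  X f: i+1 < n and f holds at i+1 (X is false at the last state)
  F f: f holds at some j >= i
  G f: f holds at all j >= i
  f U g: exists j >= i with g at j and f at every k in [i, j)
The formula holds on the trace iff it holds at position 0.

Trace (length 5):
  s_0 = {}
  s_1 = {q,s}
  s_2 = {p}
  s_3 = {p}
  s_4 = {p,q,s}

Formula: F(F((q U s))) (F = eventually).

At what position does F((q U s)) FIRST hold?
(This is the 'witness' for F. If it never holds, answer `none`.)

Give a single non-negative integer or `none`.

s_0={}: F((q U s))=True (q U s)=False q=False s=False
s_1={q,s}: F((q U s))=True (q U s)=True q=True s=True
s_2={p}: F((q U s))=True (q U s)=False q=False s=False
s_3={p}: F((q U s))=True (q U s)=False q=False s=False
s_4={p,q,s}: F((q U s))=True (q U s)=True q=True s=True
F(F((q U s))) holds; first witness at position 0.

Answer: 0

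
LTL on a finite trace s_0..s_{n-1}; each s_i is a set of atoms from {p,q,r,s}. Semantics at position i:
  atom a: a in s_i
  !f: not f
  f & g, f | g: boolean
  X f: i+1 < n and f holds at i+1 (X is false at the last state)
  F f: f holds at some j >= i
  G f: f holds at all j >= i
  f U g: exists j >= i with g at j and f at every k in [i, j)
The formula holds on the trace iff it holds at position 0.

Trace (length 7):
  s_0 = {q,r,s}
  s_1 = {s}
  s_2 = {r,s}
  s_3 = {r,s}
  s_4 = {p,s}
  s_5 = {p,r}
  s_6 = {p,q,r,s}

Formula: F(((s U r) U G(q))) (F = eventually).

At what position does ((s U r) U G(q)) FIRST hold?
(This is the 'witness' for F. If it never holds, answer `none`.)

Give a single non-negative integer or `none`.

s_0={q,r,s}: ((s U r) U G(q))=True (s U r)=True s=True r=True G(q)=False q=True
s_1={s}: ((s U r) U G(q))=True (s U r)=True s=True r=False G(q)=False q=False
s_2={r,s}: ((s U r) U G(q))=True (s U r)=True s=True r=True G(q)=False q=False
s_3={r,s}: ((s U r) U G(q))=True (s U r)=True s=True r=True G(q)=False q=False
s_4={p,s}: ((s U r) U G(q))=True (s U r)=True s=True r=False G(q)=False q=False
s_5={p,r}: ((s U r) U G(q))=True (s U r)=True s=False r=True G(q)=False q=False
s_6={p,q,r,s}: ((s U r) U G(q))=True (s U r)=True s=True r=True G(q)=True q=True
F(((s U r) U G(q))) holds; first witness at position 0.

Answer: 0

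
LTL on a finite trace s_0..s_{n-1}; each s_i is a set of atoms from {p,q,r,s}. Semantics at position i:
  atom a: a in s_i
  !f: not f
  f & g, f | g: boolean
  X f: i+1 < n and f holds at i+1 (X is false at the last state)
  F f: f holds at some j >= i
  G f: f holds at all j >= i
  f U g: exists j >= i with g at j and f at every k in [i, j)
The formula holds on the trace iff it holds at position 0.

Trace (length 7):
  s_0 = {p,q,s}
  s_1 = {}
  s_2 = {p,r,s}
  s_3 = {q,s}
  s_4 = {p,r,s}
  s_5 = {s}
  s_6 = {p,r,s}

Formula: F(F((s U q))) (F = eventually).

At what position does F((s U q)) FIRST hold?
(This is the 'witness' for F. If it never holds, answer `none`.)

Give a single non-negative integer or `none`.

Answer: 0

Derivation:
s_0={p,q,s}: F((s U q))=True (s U q)=True s=True q=True
s_1={}: F((s U q))=True (s U q)=False s=False q=False
s_2={p,r,s}: F((s U q))=True (s U q)=True s=True q=False
s_3={q,s}: F((s U q))=True (s U q)=True s=True q=True
s_4={p,r,s}: F((s U q))=False (s U q)=False s=True q=False
s_5={s}: F((s U q))=False (s U q)=False s=True q=False
s_6={p,r,s}: F((s U q))=False (s U q)=False s=True q=False
F(F((s U q))) holds; first witness at position 0.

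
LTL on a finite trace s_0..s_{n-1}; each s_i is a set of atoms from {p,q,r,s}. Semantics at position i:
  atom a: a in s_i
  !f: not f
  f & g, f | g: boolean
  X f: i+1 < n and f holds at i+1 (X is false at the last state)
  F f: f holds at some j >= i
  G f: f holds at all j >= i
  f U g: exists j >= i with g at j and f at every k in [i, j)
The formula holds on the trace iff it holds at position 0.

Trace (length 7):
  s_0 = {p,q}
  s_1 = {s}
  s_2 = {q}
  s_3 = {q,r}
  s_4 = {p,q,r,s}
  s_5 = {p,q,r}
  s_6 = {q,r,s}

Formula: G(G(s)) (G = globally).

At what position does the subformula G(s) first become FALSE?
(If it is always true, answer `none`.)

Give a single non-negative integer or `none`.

s_0={p,q}: G(s)=False s=False
s_1={s}: G(s)=False s=True
s_2={q}: G(s)=False s=False
s_3={q,r}: G(s)=False s=False
s_4={p,q,r,s}: G(s)=False s=True
s_5={p,q,r}: G(s)=False s=False
s_6={q,r,s}: G(s)=True s=True
G(G(s)) holds globally = False
First violation at position 0.

Answer: 0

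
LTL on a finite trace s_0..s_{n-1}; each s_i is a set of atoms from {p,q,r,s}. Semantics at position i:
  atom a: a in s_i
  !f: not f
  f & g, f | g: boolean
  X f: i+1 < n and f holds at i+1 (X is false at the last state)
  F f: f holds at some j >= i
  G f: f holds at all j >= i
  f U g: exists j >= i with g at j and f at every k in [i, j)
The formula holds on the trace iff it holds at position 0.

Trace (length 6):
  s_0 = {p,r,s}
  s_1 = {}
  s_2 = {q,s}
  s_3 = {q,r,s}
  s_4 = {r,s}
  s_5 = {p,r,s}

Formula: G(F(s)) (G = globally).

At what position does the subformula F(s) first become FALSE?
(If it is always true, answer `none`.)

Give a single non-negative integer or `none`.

Answer: none

Derivation:
s_0={p,r,s}: F(s)=True s=True
s_1={}: F(s)=True s=False
s_2={q,s}: F(s)=True s=True
s_3={q,r,s}: F(s)=True s=True
s_4={r,s}: F(s)=True s=True
s_5={p,r,s}: F(s)=True s=True
G(F(s)) holds globally = True
No violation — formula holds at every position.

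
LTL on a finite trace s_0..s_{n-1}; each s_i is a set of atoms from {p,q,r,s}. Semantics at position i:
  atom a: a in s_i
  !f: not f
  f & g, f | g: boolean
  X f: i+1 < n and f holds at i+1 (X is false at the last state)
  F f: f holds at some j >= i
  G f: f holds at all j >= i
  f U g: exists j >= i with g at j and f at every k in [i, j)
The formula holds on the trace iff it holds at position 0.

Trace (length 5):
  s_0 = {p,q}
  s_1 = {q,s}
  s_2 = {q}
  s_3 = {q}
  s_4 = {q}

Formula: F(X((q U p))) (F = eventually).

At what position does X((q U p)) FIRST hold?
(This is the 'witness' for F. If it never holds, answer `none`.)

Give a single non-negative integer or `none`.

Answer: none

Derivation:
s_0={p,q}: X((q U p))=False (q U p)=True q=True p=True
s_1={q,s}: X((q U p))=False (q U p)=False q=True p=False
s_2={q}: X((q U p))=False (q U p)=False q=True p=False
s_3={q}: X((q U p))=False (q U p)=False q=True p=False
s_4={q}: X((q U p))=False (q U p)=False q=True p=False
F(X((q U p))) does not hold (no witness exists).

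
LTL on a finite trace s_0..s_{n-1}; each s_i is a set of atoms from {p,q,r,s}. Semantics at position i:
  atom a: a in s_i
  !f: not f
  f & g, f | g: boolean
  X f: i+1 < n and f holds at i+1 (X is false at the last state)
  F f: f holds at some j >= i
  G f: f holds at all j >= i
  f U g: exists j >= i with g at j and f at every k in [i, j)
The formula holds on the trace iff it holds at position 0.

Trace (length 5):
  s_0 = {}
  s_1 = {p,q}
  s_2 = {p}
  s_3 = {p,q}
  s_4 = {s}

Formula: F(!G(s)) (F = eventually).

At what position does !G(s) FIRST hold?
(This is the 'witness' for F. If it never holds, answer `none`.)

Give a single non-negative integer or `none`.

Answer: 0

Derivation:
s_0={}: !G(s)=True G(s)=False s=False
s_1={p,q}: !G(s)=True G(s)=False s=False
s_2={p}: !G(s)=True G(s)=False s=False
s_3={p,q}: !G(s)=True G(s)=False s=False
s_4={s}: !G(s)=False G(s)=True s=True
F(!G(s)) holds; first witness at position 0.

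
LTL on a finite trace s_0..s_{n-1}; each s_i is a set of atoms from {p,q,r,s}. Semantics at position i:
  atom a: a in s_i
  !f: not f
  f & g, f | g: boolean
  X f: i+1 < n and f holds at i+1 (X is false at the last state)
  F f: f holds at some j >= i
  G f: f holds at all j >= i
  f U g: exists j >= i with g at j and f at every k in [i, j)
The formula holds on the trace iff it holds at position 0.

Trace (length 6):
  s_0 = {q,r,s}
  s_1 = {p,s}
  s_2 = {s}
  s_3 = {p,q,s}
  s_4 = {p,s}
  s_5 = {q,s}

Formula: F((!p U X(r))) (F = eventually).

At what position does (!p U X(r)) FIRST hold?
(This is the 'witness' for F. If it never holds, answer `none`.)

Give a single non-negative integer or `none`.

Answer: none

Derivation:
s_0={q,r,s}: (!p U X(r))=False !p=True p=False X(r)=False r=True
s_1={p,s}: (!p U X(r))=False !p=False p=True X(r)=False r=False
s_2={s}: (!p U X(r))=False !p=True p=False X(r)=False r=False
s_3={p,q,s}: (!p U X(r))=False !p=False p=True X(r)=False r=False
s_4={p,s}: (!p U X(r))=False !p=False p=True X(r)=False r=False
s_5={q,s}: (!p U X(r))=False !p=True p=False X(r)=False r=False
F((!p U X(r))) does not hold (no witness exists).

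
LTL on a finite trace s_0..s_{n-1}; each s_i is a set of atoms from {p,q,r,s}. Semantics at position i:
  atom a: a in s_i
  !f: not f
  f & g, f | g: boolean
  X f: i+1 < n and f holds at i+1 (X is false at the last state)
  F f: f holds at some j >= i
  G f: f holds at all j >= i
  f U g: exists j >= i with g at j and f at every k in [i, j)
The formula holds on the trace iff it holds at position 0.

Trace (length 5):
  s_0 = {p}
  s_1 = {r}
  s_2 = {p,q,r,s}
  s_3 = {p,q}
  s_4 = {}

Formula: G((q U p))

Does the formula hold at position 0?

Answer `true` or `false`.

Answer: false

Derivation:
s_0={p}: G((q U p))=False (q U p)=True q=False p=True
s_1={r}: G((q U p))=False (q U p)=False q=False p=False
s_2={p,q,r,s}: G((q U p))=False (q U p)=True q=True p=True
s_3={p,q}: G((q U p))=False (q U p)=True q=True p=True
s_4={}: G((q U p))=False (q U p)=False q=False p=False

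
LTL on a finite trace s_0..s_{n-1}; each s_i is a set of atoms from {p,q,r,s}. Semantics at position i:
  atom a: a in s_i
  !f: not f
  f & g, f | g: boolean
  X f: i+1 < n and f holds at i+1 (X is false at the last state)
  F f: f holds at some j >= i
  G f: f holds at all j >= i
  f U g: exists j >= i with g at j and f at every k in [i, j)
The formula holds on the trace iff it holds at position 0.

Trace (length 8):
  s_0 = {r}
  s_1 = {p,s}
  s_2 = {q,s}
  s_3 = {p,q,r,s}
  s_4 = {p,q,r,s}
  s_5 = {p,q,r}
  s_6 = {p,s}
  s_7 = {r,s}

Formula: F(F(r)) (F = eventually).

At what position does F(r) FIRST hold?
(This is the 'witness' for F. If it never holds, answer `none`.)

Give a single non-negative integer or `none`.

s_0={r}: F(r)=True r=True
s_1={p,s}: F(r)=True r=False
s_2={q,s}: F(r)=True r=False
s_3={p,q,r,s}: F(r)=True r=True
s_4={p,q,r,s}: F(r)=True r=True
s_5={p,q,r}: F(r)=True r=True
s_6={p,s}: F(r)=True r=False
s_7={r,s}: F(r)=True r=True
F(F(r)) holds; first witness at position 0.

Answer: 0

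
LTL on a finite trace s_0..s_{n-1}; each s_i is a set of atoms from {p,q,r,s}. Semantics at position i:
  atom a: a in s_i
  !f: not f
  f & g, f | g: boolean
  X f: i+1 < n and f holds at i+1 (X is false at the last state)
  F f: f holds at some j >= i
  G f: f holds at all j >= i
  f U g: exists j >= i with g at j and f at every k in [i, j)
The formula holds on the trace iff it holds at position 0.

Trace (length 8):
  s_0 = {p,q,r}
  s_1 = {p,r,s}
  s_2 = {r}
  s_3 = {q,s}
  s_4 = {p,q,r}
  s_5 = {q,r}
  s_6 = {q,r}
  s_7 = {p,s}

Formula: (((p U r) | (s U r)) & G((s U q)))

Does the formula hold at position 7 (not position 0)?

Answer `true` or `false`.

s_0={p,q,r}: (((p U r) | (s U r)) & G((s U q)))=False ((p U r) | (s U r))=True (p U r)=True p=True r=True (s U r)=True s=False G((s U q))=False (s U q)=True q=True
s_1={p,r,s}: (((p U r) | (s U r)) & G((s U q)))=False ((p U r) | (s U r))=True (p U r)=True p=True r=True (s U r)=True s=True G((s U q))=False (s U q)=False q=False
s_2={r}: (((p U r) | (s U r)) & G((s U q)))=False ((p U r) | (s U r))=True (p U r)=True p=False r=True (s U r)=True s=False G((s U q))=False (s U q)=False q=False
s_3={q,s}: (((p U r) | (s U r)) & G((s U q)))=False ((p U r) | (s U r))=True (p U r)=False p=False r=False (s U r)=True s=True G((s U q))=False (s U q)=True q=True
s_4={p,q,r}: (((p U r) | (s U r)) & G((s U q)))=False ((p U r) | (s U r))=True (p U r)=True p=True r=True (s U r)=True s=False G((s U q))=False (s U q)=True q=True
s_5={q,r}: (((p U r) | (s U r)) & G((s U q)))=False ((p U r) | (s U r))=True (p U r)=True p=False r=True (s U r)=True s=False G((s U q))=False (s U q)=True q=True
s_6={q,r}: (((p U r) | (s U r)) & G((s U q)))=False ((p U r) | (s U r))=True (p U r)=True p=False r=True (s U r)=True s=False G((s U q))=False (s U q)=True q=True
s_7={p,s}: (((p U r) | (s U r)) & G((s U q)))=False ((p U r) | (s U r))=False (p U r)=False p=True r=False (s U r)=False s=True G((s U q))=False (s U q)=False q=False
Evaluating at position 7: result = False

Answer: false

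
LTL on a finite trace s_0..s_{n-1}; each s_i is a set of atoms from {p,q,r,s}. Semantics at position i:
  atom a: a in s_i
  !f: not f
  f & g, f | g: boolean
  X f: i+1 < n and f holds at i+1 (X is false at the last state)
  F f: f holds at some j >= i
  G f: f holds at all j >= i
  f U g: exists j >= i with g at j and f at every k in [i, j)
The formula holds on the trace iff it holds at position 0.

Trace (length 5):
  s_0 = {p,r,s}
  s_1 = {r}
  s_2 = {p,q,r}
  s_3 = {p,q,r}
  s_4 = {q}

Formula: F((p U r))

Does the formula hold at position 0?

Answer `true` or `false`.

Answer: true

Derivation:
s_0={p,r,s}: F((p U r))=True (p U r)=True p=True r=True
s_1={r}: F((p U r))=True (p U r)=True p=False r=True
s_2={p,q,r}: F((p U r))=True (p U r)=True p=True r=True
s_3={p,q,r}: F((p U r))=True (p U r)=True p=True r=True
s_4={q}: F((p U r))=False (p U r)=False p=False r=False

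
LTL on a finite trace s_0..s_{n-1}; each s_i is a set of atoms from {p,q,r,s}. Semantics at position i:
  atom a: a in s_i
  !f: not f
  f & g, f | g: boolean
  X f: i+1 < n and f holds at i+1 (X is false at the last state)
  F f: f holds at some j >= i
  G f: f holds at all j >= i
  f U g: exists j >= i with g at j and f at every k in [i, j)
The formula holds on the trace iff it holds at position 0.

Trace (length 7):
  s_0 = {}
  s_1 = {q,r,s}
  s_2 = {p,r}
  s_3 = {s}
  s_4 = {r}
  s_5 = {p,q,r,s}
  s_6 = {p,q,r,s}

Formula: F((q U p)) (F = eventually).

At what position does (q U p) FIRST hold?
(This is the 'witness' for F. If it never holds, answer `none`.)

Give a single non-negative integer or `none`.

Answer: 1

Derivation:
s_0={}: (q U p)=False q=False p=False
s_1={q,r,s}: (q U p)=True q=True p=False
s_2={p,r}: (q U p)=True q=False p=True
s_3={s}: (q U p)=False q=False p=False
s_4={r}: (q U p)=False q=False p=False
s_5={p,q,r,s}: (q U p)=True q=True p=True
s_6={p,q,r,s}: (q U p)=True q=True p=True
F((q U p)) holds; first witness at position 1.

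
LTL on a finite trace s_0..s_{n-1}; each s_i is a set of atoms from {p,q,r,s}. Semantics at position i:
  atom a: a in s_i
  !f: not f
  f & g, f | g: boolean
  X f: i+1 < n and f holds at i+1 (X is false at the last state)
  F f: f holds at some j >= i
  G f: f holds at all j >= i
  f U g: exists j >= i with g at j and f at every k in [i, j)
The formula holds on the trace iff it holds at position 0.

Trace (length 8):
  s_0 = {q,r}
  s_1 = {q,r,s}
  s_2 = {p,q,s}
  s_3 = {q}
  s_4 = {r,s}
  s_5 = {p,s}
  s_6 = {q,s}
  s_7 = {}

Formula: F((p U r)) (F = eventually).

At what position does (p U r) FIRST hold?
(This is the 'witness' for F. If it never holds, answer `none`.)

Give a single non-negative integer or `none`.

Answer: 0

Derivation:
s_0={q,r}: (p U r)=True p=False r=True
s_1={q,r,s}: (p U r)=True p=False r=True
s_2={p,q,s}: (p U r)=False p=True r=False
s_3={q}: (p U r)=False p=False r=False
s_4={r,s}: (p U r)=True p=False r=True
s_5={p,s}: (p U r)=False p=True r=False
s_6={q,s}: (p U r)=False p=False r=False
s_7={}: (p U r)=False p=False r=False
F((p U r)) holds; first witness at position 0.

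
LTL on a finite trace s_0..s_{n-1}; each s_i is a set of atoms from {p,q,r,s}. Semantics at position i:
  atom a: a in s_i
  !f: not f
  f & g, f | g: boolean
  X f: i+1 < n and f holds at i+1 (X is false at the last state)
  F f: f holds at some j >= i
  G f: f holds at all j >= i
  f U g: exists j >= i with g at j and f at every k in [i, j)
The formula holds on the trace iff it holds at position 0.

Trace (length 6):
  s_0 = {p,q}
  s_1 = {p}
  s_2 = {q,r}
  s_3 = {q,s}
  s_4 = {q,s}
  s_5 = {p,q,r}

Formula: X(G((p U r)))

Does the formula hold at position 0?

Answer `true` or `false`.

Answer: false

Derivation:
s_0={p,q}: X(G((p U r)))=False G((p U r))=False (p U r)=True p=True r=False
s_1={p}: X(G((p U r)))=False G((p U r))=False (p U r)=True p=True r=False
s_2={q,r}: X(G((p U r)))=False G((p U r))=False (p U r)=True p=False r=True
s_3={q,s}: X(G((p U r)))=False G((p U r))=False (p U r)=False p=False r=False
s_4={q,s}: X(G((p U r)))=True G((p U r))=False (p U r)=False p=False r=False
s_5={p,q,r}: X(G((p U r)))=False G((p U r))=True (p U r)=True p=True r=True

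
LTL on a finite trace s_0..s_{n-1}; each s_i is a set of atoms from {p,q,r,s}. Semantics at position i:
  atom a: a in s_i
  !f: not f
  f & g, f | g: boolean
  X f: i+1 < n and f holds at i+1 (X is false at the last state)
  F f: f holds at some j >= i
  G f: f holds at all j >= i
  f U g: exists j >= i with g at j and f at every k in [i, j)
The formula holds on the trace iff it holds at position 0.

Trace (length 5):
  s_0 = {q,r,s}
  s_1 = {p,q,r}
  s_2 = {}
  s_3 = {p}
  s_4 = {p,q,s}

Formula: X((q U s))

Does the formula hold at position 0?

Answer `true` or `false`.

Answer: false

Derivation:
s_0={q,r,s}: X((q U s))=False (q U s)=True q=True s=True
s_1={p,q,r}: X((q U s))=False (q U s)=False q=True s=False
s_2={}: X((q U s))=False (q U s)=False q=False s=False
s_3={p}: X((q U s))=True (q U s)=False q=False s=False
s_4={p,q,s}: X((q U s))=False (q U s)=True q=True s=True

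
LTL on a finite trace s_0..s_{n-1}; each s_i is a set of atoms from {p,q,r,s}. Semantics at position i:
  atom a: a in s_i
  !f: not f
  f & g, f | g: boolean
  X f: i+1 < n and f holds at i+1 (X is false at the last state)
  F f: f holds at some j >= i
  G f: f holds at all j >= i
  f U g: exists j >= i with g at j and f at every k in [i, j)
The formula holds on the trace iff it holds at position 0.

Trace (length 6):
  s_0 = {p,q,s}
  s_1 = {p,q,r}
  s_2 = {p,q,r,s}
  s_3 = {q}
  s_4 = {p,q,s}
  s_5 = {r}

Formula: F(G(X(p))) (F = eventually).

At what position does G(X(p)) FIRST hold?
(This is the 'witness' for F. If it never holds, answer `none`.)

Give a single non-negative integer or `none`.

Answer: none

Derivation:
s_0={p,q,s}: G(X(p))=False X(p)=True p=True
s_1={p,q,r}: G(X(p))=False X(p)=True p=True
s_2={p,q,r,s}: G(X(p))=False X(p)=False p=True
s_3={q}: G(X(p))=False X(p)=True p=False
s_4={p,q,s}: G(X(p))=False X(p)=False p=True
s_5={r}: G(X(p))=False X(p)=False p=False
F(G(X(p))) does not hold (no witness exists).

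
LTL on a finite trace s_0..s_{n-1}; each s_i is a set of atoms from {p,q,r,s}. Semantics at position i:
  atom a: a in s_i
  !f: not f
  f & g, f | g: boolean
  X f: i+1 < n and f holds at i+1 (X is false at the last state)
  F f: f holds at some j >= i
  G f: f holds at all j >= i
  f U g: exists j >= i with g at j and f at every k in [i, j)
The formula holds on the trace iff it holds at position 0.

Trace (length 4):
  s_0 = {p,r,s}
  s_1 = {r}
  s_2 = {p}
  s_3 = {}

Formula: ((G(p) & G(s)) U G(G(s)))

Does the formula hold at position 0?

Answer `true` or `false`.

Answer: false

Derivation:
s_0={p,r,s}: ((G(p) & G(s)) U G(G(s)))=False (G(p) & G(s))=False G(p)=False p=True G(s)=False s=True G(G(s))=False
s_1={r}: ((G(p) & G(s)) U G(G(s)))=False (G(p) & G(s))=False G(p)=False p=False G(s)=False s=False G(G(s))=False
s_2={p}: ((G(p) & G(s)) U G(G(s)))=False (G(p) & G(s))=False G(p)=False p=True G(s)=False s=False G(G(s))=False
s_3={}: ((G(p) & G(s)) U G(G(s)))=False (G(p) & G(s))=False G(p)=False p=False G(s)=False s=False G(G(s))=False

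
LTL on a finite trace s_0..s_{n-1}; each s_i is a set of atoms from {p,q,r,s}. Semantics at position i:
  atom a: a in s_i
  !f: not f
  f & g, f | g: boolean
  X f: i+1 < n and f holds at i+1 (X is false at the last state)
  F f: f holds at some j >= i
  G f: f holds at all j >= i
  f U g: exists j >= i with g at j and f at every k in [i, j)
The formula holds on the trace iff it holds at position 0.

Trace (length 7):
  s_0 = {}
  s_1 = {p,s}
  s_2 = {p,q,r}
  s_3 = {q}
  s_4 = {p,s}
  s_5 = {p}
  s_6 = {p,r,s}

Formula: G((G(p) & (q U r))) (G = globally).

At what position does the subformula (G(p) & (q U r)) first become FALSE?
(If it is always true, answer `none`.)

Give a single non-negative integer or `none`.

s_0={}: (G(p) & (q U r))=False G(p)=False p=False (q U r)=False q=False r=False
s_1={p,s}: (G(p) & (q U r))=False G(p)=False p=True (q U r)=False q=False r=False
s_2={p,q,r}: (G(p) & (q U r))=False G(p)=False p=True (q U r)=True q=True r=True
s_3={q}: (G(p) & (q U r))=False G(p)=False p=False (q U r)=False q=True r=False
s_4={p,s}: (G(p) & (q U r))=False G(p)=True p=True (q U r)=False q=False r=False
s_5={p}: (G(p) & (q U r))=False G(p)=True p=True (q U r)=False q=False r=False
s_6={p,r,s}: (G(p) & (q U r))=True G(p)=True p=True (q U r)=True q=False r=True
G((G(p) & (q U r))) holds globally = False
First violation at position 0.

Answer: 0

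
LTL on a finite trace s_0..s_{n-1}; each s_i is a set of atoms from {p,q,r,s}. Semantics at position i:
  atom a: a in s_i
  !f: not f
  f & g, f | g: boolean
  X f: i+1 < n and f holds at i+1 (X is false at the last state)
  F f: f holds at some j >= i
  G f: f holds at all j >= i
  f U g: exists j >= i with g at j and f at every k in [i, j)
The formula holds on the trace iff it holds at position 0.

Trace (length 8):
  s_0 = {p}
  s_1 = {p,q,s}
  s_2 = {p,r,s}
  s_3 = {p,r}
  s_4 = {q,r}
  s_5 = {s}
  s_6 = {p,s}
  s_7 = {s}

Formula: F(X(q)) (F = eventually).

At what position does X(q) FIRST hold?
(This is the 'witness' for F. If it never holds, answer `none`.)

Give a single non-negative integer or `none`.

Answer: 0

Derivation:
s_0={p}: X(q)=True q=False
s_1={p,q,s}: X(q)=False q=True
s_2={p,r,s}: X(q)=False q=False
s_3={p,r}: X(q)=True q=False
s_4={q,r}: X(q)=False q=True
s_5={s}: X(q)=False q=False
s_6={p,s}: X(q)=False q=False
s_7={s}: X(q)=False q=False
F(X(q)) holds; first witness at position 0.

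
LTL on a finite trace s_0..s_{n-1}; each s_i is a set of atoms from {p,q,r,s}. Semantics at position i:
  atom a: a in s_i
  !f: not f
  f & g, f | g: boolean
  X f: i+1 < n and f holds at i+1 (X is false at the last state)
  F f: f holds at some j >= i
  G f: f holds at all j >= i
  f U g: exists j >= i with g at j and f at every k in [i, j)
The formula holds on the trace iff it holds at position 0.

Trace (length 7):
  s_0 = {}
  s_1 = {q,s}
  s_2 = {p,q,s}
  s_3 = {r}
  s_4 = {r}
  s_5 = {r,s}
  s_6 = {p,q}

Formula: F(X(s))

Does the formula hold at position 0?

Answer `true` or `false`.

Answer: true

Derivation:
s_0={}: F(X(s))=True X(s)=True s=False
s_1={q,s}: F(X(s))=True X(s)=True s=True
s_2={p,q,s}: F(X(s))=True X(s)=False s=True
s_3={r}: F(X(s))=True X(s)=False s=False
s_4={r}: F(X(s))=True X(s)=True s=False
s_5={r,s}: F(X(s))=False X(s)=False s=True
s_6={p,q}: F(X(s))=False X(s)=False s=False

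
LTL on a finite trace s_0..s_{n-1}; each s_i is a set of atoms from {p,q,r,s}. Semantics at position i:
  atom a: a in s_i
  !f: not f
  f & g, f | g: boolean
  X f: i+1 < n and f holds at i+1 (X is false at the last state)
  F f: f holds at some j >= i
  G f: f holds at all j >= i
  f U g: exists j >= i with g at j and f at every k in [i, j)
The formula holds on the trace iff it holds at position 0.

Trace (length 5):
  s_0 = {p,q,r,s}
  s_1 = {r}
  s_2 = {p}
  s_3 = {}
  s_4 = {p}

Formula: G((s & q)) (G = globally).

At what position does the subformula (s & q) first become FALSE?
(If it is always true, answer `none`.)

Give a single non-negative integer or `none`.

s_0={p,q,r,s}: (s & q)=True s=True q=True
s_1={r}: (s & q)=False s=False q=False
s_2={p}: (s & q)=False s=False q=False
s_3={}: (s & q)=False s=False q=False
s_4={p}: (s & q)=False s=False q=False
G((s & q)) holds globally = False
First violation at position 1.

Answer: 1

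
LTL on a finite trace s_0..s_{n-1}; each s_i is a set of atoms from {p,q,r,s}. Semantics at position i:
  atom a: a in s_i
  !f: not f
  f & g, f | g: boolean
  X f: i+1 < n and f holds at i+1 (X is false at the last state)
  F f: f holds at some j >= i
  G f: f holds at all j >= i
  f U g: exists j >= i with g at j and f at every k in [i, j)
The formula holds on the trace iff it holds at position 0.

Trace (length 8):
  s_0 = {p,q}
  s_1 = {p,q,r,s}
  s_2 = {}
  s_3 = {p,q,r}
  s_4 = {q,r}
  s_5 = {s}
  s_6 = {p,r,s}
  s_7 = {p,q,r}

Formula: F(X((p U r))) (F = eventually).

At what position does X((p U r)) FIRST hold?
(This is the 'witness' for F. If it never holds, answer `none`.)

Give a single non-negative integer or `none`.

s_0={p,q}: X((p U r))=True (p U r)=True p=True r=False
s_1={p,q,r,s}: X((p U r))=False (p U r)=True p=True r=True
s_2={}: X((p U r))=True (p U r)=False p=False r=False
s_3={p,q,r}: X((p U r))=True (p U r)=True p=True r=True
s_4={q,r}: X((p U r))=False (p U r)=True p=False r=True
s_5={s}: X((p U r))=True (p U r)=False p=False r=False
s_6={p,r,s}: X((p U r))=True (p U r)=True p=True r=True
s_7={p,q,r}: X((p U r))=False (p U r)=True p=True r=True
F(X((p U r))) holds; first witness at position 0.

Answer: 0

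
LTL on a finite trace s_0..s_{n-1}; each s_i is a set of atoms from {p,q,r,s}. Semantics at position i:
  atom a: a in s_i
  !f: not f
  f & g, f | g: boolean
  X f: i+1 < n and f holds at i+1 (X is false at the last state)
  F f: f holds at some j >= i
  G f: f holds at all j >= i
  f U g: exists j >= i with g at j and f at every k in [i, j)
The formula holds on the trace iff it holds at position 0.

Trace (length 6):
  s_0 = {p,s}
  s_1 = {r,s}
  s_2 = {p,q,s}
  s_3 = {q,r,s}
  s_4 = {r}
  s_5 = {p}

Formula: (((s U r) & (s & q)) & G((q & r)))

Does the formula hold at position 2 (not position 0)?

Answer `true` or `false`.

s_0={p,s}: (((s U r) & (s & q)) & G((q & r)))=False ((s U r) & (s & q))=False (s U r)=True s=True r=False (s & q)=False q=False G((q & r))=False (q & r)=False
s_1={r,s}: (((s U r) & (s & q)) & G((q & r)))=False ((s U r) & (s & q))=False (s U r)=True s=True r=True (s & q)=False q=False G((q & r))=False (q & r)=False
s_2={p,q,s}: (((s U r) & (s & q)) & G((q & r)))=False ((s U r) & (s & q))=True (s U r)=True s=True r=False (s & q)=True q=True G((q & r))=False (q & r)=False
s_3={q,r,s}: (((s U r) & (s & q)) & G((q & r)))=False ((s U r) & (s & q))=True (s U r)=True s=True r=True (s & q)=True q=True G((q & r))=False (q & r)=True
s_4={r}: (((s U r) & (s & q)) & G((q & r)))=False ((s U r) & (s & q))=False (s U r)=True s=False r=True (s & q)=False q=False G((q & r))=False (q & r)=False
s_5={p}: (((s U r) & (s & q)) & G((q & r)))=False ((s U r) & (s & q))=False (s U r)=False s=False r=False (s & q)=False q=False G((q & r))=False (q & r)=False
Evaluating at position 2: result = False

Answer: false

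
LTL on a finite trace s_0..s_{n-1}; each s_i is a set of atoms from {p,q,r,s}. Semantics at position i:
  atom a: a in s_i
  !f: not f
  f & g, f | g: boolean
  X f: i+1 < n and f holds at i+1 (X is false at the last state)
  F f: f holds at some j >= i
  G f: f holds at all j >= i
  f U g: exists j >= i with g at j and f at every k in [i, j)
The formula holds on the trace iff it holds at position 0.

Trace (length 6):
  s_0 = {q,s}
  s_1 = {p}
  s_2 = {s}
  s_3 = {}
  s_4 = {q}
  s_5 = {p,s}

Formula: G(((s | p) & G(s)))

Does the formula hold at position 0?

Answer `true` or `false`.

s_0={q,s}: G(((s | p) & G(s)))=False ((s | p) & G(s))=False (s | p)=True s=True p=False G(s)=False
s_1={p}: G(((s | p) & G(s)))=False ((s | p) & G(s))=False (s | p)=True s=False p=True G(s)=False
s_2={s}: G(((s | p) & G(s)))=False ((s | p) & G(s))=False (s | p)=True s=True p=False G(s)=False
s_3={}: G(((s | p) & G(s)))=False ((s | p) & G(s))=False (s | p)=False s=False p=False G(s)=False
s_4={q}: G(((s | p) & G(s)))=False ((s | p) & G(s))=False (s | p)=False s=False p=False G(s)=False
s_5={p,s}: G(((s | p) & G(s)))=True ((s | p) & G(s))=True (s | p)=True s=True p=True G(s)=True

Answer: false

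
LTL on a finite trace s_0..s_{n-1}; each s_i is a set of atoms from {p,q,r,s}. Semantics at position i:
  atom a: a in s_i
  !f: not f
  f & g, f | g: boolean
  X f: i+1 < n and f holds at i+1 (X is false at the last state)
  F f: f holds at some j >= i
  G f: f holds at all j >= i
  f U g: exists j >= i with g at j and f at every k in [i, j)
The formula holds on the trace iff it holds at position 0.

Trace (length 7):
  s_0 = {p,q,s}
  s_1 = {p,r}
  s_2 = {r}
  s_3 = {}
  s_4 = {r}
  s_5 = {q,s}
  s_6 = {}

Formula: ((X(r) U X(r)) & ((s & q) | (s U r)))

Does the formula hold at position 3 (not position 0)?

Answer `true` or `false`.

Answer: false

Derivation:
s_0={p,q,s}: ((X(r) U X(r)) & ((s & q) | (s U r)))=True (X(r) U X(r))=True X(r)=True r=False ((s & q) | (s U r))=True (s & q)=True s=True q=True (s U r)=True
s_1={p,r}: ((X(r) U X(r)) & ((s & q) | (s U r)))=True (X(r) U X(r))=True X(r)=True r=True ((s & q) | (s U r))=True (s & q)=False s=False q=False (s U r)=True
s_2={r}: ((X(r) U X(r)) & ((s & q) | (s U r)))=False (X(r) U X(r))=False X(r)=False r=True ((s & q) | (s U r))=True (s & q)=False s=False q=False (s U r)=True
s_3={}: ((X(r) U X(r)) & ((s & q) | (s U r)))=False (X(r) U X(r))=True X(r)=True r=False ((s & q) | (s U r))=False (s & q)=False s=False q=False (s U r)=False
s_4={r}: ((X(r) U X(r)) & ((s & q) | (s U r)))=False (X(r) U X(r))=False X(r)=False r=True ((s & q) | (s U r))=True (s & q)=False s=False q=False (s U r)=True
s_5={q,s}: ((X(r) U X(r)) & ((s & q) | (s U r)))=False (X(r) U X(r))=False X(r)=False r=False ((s & q) | (s U r))=True (s & q)=True s=True q=True (s U r)=False
s_6={}: ((X(r) U X(r)) & ((s & q) | (s U r)))=False (X(r) U X(r))=False X(r)=False r=False ((s & q) | (s U r))=False (s & q)=False s=False q=False (s U r)=False
Evaluating at position 3: result = False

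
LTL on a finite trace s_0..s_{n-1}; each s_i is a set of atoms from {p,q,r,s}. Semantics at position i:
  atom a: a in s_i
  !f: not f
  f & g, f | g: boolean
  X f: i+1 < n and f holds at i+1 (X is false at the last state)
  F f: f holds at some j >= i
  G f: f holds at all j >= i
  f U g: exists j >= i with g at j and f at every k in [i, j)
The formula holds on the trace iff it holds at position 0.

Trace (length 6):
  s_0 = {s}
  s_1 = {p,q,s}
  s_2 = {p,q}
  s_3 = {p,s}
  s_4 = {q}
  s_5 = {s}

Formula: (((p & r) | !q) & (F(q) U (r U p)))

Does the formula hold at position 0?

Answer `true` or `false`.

Answer: true

Derivation:
s_0={s}: (((p & r) | !q) & (F(q) U (r U p)))=True ((p & r) | !q)=True (p & r)=False p=False r=False !q=True q=False (F(q) U (r U p))=True F(q)=True (r U p)=False
s_1={p,q,s}: (((p & r) | !q) & (F(q) U (r U p)))=False ((p & r) | !q)=False (p & r)=False p=True r=False !q=False q=True (F(q) U (r U p))=True F(q)=True (r U p)=True
s_2={p,q}: (((p & r) | !q) & (F(q) U (r U p)))=False ((p & r) | !q)=False (p & r)=False p=True r=False !q=False q=True (F(q) U (r U p))=True F(q)=True (r U p)=True
s_3={p,s}: (((p & r) | !q) & (F(q) U (r U p)))=True ((p & r) | !q)=True (p & r)=False p=True r=False !q=True q=False (F(q) U (r U p))=True F(q)=True (r U p)=True
s_4={q}: (((p & r) | !q) & (F(q) U (r U p)))=False ((p & r) | !q)=False (p & r)=False p=False r=False !q=False q=True (F(q) U (r U p))=False F(q)=True (r U p)=False
s_5={s}: (((p & r) | !q) & (F(q) U (r U p)))=False ((p & r) | !q)=True (p & r)=False p=False r=False !q=True q=False (F(q) U (r U p))=False F(q)=False (r U p)=False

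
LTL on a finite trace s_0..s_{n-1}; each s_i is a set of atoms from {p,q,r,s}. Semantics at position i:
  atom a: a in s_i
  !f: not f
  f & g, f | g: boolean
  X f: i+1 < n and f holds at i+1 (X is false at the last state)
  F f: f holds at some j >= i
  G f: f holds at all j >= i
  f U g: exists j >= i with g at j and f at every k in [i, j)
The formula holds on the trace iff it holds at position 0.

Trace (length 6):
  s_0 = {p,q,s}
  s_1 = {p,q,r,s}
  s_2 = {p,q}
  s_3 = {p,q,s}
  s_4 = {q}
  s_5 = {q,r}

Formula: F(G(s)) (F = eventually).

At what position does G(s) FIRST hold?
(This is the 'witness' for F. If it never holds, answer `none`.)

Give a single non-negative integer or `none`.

s_0={p,q,s}: G(s)=False s=True
s_1={p,q,r,s}: G(s)=False s=True
s_2={p,q}: G(s)=False s=False
s_3={p,q,s}: G(s)=False s=True
s_4={q}: G(s)=False s=False
s_5={q,r}: G(s)=False s=False
F(G(s)) does not hold (no witness exists).

Answer: none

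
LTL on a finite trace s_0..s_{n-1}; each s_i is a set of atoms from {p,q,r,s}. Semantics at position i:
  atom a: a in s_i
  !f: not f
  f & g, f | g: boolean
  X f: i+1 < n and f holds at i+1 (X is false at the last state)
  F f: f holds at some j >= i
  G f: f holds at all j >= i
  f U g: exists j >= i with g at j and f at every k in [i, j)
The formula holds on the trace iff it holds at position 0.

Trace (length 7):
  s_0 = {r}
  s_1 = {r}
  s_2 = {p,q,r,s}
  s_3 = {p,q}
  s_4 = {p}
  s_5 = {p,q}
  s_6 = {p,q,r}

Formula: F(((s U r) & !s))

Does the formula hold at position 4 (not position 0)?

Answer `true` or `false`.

s_0={r}: F(((s U r) & !s))=True ((s U r) & !s)=True (s U r)=True s=False r=True !s=True
s_1={r}: F(((s U r) & !s))=True ((s U r) & !s)=True (s U r)=True s=False r=True !s=True
s_2={p,q,r,s}: F(((s U r) & !s))=True ((s U r) & !s)=False (s U r)=True s=True r=True !s=False
s_3={p,q}: F(((s U r) & !s))=True ((s U r) & !s)=False (s U r)=False s=False r=False !s=True
s_4={p}: F(((s U r) & !s))=True ((s U r) & !s)=False (s U r)=False s=False r=False !s=True
s_5={p,q}: F(((s U r) & !s))=True ((s U r) & !s)=False (s U r)=False s=False r=False !s=True
s_6={p,q,r}: F(((s U r) & !s))=True ((s U r) & !s)=True (s U r)=True s=False r=True !s=True
Evaluating at position 4: result = True

Answer: true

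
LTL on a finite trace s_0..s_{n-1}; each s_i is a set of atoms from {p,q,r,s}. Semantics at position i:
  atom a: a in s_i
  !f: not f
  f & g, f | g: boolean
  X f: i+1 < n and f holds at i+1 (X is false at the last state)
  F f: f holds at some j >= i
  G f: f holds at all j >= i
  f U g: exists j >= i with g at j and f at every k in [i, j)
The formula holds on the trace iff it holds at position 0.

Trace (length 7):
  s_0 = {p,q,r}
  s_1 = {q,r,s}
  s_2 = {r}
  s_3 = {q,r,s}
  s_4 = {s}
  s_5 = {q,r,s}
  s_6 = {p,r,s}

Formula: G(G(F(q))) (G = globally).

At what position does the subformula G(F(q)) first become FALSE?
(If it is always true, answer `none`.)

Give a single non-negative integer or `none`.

Answer: 0

Derivation:
s_0={p,q,r}: G(F(q))=False F(q)=True q=True
s_1={q,r,s}: G(F(q))=False F(q)=True q=True
s_2={r}: G(F(q))=False F(q)=True q=False
s_3={q,r,s}: G(F(q))=False F(q)=True q=True
s_4={s}: G(F(q))=False F(q)=True q=False
s_5={q,r,s}: G(F(q))=False F(q)=True q=True
s_6={p,r,s}: G(F(q))=False F(q)=False q=False
G(G(F(q))) holds globally = False
First violation at position 0.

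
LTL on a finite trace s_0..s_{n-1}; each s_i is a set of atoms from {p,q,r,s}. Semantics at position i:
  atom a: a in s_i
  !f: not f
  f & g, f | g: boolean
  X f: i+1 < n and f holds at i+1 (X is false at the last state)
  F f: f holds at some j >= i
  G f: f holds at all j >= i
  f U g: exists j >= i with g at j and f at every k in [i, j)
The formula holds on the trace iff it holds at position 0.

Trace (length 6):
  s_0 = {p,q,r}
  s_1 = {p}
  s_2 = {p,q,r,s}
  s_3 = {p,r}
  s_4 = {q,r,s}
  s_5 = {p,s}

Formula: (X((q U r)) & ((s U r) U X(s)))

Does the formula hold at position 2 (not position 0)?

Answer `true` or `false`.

Answer: true

Derivation:
s_0={p,q,r}: (X((q U r)) & ((s U r) U X(s)))=False X((q U r))=False (q U r)=True q=True r=True ((s U r) U X(s))=True (s U r)=True s=False X(s)=False
s_1={p}: (X((q U r)) & ((s U r) U X(s)))=True X((q U r))=True (q U r)=False q=False r=False ((s U r) U X(s))=True (s U r)=False s=False X(s)=True
s_2={p,q,r,s}: (X((q U r)) & ((s U r) U X(s)))=True X((q U r))=True (q U r)=True q=True r=True ((s U r) U X(s))=True (s U r)=True s=True X(s)=False
s_3={p,r}: (X((q U r)) & ((s U r) U X(s)))=True X((q U r))=True (q U r)=True q=False r=True ((s U r) U X(s))=True (s U r)=True s=False X(s)=True
s_4={q,r,s}: (X((q U r)) & ((s U r) U X(s)))=False X((q U r))=False (q U r)=True q=True r=True ((s U r) U X(s))=True (s U r)=True s=True X(s)=True
s_5={p,s}: (X((q U r)) & ((s U r) U X(s)))=False X((q U r))=False (q U r)=False q=False r=False ((s U r) U X(s))=False (s U r)=False s=True X(s)=False
Evaluating at position 2: result = True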